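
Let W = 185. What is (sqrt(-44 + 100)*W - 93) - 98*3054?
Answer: -299385 + 370*sqrt(14) ≈ -2.9800e+5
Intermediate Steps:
(sqrt(-44 + 100)*W - 93) - 98*3054 = (sqrt(-44 + 100)*185 - 93) - 98*3054 = (sqrt(56)*185 - 93) - 299292 = ((2*sqrt(14))*185 - 93) - 299292 = (370*sqrt(14) - 93) - 299292 = (-93 + 370*sqrt(14)) - 299292 = -299385 + 370*sqrt(14)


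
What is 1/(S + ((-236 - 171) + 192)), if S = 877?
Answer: 1/662 ≈ 0.0015106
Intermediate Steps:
1/(S + ((-236 - 171) + 192)) = 1/(877 + ((-236 - 171) + 192)) = 1/(877 + (-407 + 192)) = 1/(877 - 215) = 1/662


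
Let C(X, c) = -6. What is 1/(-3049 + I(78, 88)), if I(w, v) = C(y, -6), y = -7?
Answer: -1/3055 ≈ -0.00032733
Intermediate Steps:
I(w, v) = -6
1/(-3049 + I(78, 88)) = 1/(-3049 - 6) = 1/(-3055) = -1/3055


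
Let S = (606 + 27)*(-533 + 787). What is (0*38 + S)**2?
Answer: 25850851524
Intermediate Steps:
S = 160782 (S = 633*254 = 160782)
(0*38 + S)**2 = (0*38 + 160782)**2 = (0 + 160782)**2 = 160782**2 = 25850851524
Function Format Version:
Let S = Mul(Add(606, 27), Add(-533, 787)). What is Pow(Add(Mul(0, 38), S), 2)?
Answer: 25850851524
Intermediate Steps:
S = 160782 (S = Mul(633, 254) = 160782)
Pow(Add(Mul(0, 38), S), 2) = Pow(Add(Mul(0, 38), 160782), 2) = Pow(Add(0, 160782), 2) = Pow(160782, 2) = 25850851524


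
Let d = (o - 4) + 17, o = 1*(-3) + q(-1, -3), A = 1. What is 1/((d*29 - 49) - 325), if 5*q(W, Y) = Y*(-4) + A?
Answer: -5/43 ≈ -0.11628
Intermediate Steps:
q(W, Y) = 1/5 - 4*Y/5 (q(W, Y) = (Y*(-4) + 1)/5 = (-4*Y + 1)/5 = (1 - 4*Y)/5 = 1/5 - 4*Y/5)
o = -2/5 (o = 1*(-3) + (1/5 - 4/5*(-3)) = -3 + (1/5 + 12/5) = -3 + 13/5 = -2/5 ≈ -0.40000)
d = 63/5 (d = (-2/5 - 4) + 17 = -22/5 + 17 = 63/5 ≈ 12.600)
1/((d*29 - 49) - 325) = 1/(((63/5)*29 - 49) - 325) = 1/((1827/5 - 49) - 325) = 1/(1582/5 - 325) = 1/(-43/5) = -5/43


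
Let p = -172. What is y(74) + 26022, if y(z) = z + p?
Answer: 25924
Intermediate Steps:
y(z) = -172 + z (y(z) = z - 172 = -172 + z)
y(74) + 26022 = (-172 + 74) + 26022 = -98 + 26022 = 25924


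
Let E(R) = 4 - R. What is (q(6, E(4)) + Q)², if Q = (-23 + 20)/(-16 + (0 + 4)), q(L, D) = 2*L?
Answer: 2401/16 ≈ 150.06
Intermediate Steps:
Q = ¼ (Q = -3/(-16 + 4) = -3/(-12) = -3*(-1/12) = ¼ ≈ 0.25000)
(q(6, E(4)) + Q)² = (2*6 + ¼)² = (12 + ¼)² = (49/4)² = 2401/16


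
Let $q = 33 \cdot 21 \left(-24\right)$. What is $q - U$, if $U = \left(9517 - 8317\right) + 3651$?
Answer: $-21483$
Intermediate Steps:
$U = 4851$ ($U = 1200 + 3651 = 4851$)
$q = -16632$ ($q = 693 \left(-24\right) = -16632$)
$q - U = -16632 - 4851 = -21483$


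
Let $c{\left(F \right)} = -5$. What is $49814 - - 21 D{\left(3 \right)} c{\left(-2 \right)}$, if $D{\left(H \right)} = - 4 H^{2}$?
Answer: $53594$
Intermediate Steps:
$49814 - - 21 D{\left(3 \right)} c{\left(-2 \right)} = 49814 - - 21 \left(- 4 \cdot 3^{2}\right) \left(-5\right) = 49814 - - 21 \left(\left(-4\right) 9\right) \left(-5\right) = 49814 - \left(-21\right) \left(-36\right) \left(-5\right) = 49814 - 756 \left(-5\right) = 49814 - -3780 = 49814 + 3780 = 53594$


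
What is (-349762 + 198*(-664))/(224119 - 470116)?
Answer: 481234/245997 ≈ 1.9563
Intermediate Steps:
(-349762 + 198*(-664))/(224119 - 470116) = (-349762 - 131472)/(-245997) = -481234*(-1/245997) = 481234/245997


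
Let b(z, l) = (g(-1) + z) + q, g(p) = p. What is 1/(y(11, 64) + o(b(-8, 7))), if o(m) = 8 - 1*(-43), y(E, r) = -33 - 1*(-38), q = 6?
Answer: 1/56 ≈ 0.017857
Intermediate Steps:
b(z, l) = 5 + z (b(z, l) = (-1 + z) + 6 = 5 + z)
y(E, r) = 5 (y(E, r) = -33 + 38 = 5)
o(m) = 51 (o(m) = 8 + 43 = 51)
1/(y(11, 64) + o(b(-8, 7))) = 1/(5 + 51) = 1/56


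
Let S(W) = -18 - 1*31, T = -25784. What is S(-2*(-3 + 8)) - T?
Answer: 25735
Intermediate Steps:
S(W) = -49 (S(W) = -18 - 31 = -49)
S(-2*(-3 + 8)) - T = -49 - 1*(-25784) = -49 + 25784 = 25735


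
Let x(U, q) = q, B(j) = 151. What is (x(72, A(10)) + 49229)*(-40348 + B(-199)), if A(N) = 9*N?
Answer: -1982475843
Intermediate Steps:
(x(72, A(10)) + 49229)*(-40348 + B(-199)) = (9*10 + 49229)*(-40348 + 151) = (90 + 49229)*(-40197) = 49319*(-40197) = -1982475843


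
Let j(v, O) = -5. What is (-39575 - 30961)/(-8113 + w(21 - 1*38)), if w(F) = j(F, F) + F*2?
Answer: 8817/1019 ≈ 8.6526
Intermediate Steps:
w(F) = -5 + 2*F (w(F) = -5 + F*2 = -5 + 2*F)
(-39575 - 30961)/(-8113 + w(21 - 1*38)) = (-39575 - 30961)/(-8113 + (-5 + 2*(21 - 1*38))) = -70536/(-8113 + (-5 + 2*(21 - 38))) = -70536/(-8113 + (-5 + 2*(-17))) = -70536/(-8113 + (-5 - 34)) = -70536/(-8113 - 39) = -70536/(-8152) = -70536*(-1/8152) = 8817/1019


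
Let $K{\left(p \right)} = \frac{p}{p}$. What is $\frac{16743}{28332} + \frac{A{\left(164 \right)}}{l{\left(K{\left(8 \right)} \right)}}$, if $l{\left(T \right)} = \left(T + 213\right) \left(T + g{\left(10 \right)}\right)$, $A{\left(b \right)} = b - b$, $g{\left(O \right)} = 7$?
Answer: $\frac{5581}{9444} \approx 0.59096$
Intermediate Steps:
$A{\left(b \right)} = 0$
$K{\left(p \right)} = 1$
$l{\left(T \right)} = \left(7 + T\right) \left(213 + T\right)$ ($l{\left(T \right)} = \left(T + 213\right) \left(T + 7\right) = \left(213 + T\right) \left(7 + T\right) = \left(7 + T\right) \left(213 + T\right)$)
$\frac{16743}{28332} + \frac{A{\left(164 \right)}}{l{\left(K{\left(8 \right)} \right)}} = \frac{16743}{28332} + \frac{0}{1491 + 1^{2} + 220 \cdot 1} = 16743 \cdot \frac{1}{28332} + \frac{0}{1491 + 1 + 220} = \frac{5581}{9444} + \frac{0}{1712} = \frac{5581}{9444} + 0 \cdot \frac{1}{1712} = \frac{5581}{9444} + 0 = \frac{5581}{9444}$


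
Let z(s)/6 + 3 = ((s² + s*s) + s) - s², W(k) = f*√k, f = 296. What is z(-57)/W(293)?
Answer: 9567*√293/43364 ≈ 3.7764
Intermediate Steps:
W(k) = 296*√k
z(s) = -18 + 6*s + 6*s² (z(s) = -18 + 6*(((s² + s*s) + s) - s²) = -18 + 6*(((s² + s²) + s) - s²) = -18 + 6*((2*s² + s) - s²) = -18 + 6*((s + 2*s²) - s²) = -18 + 6*(s + s²) = -18 + (6*s + 6*s²) = -18 + 6*s + 6*s²)
z(-57)/W(293) = (-18 + 6*(-57) + 6*(-57)²)/((296*√293)) = (-18 - 342 + 6*3249)*(√293/86728) = (-18 - 342 + 19494)*(√293/86728) = 19134*(√293/86728) = 9567*√293/43364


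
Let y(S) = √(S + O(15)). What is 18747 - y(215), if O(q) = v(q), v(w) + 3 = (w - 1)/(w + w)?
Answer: 18747 - √47805/15 ≈ 18732.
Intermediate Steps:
v(w) = -3 + (-1 + w)/(2*w) (v(w) = -3 + (w - 1)/(w + w) = -3 + (-1 + w)/((2*w)) = -3 + (-1 + w)*(1/(2*w)) = -3 + (-1 + w)/(2*w))
O(q) = (-1 - 5*q)/(2*q)
y(S) = √(-38/15 + S) (y(S) = √(S + (½)*(-1 - 5*15)/15) = √(S + (½)*(1/15)*(-1 - 75)) = √(S + (½)*(1/15)*(-76)) = √(S - 38/15) = √(-38/15 + S))
18747 - y(215) = 18747 - √(-570 + 225*215)/15 = 18747 - √(-570 + 48375)/15 = 18747 - √47805/15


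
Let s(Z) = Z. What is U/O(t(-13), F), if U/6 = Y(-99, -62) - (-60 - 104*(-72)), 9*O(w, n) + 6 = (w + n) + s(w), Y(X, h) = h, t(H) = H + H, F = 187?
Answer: -134820/43 ≈ -3135.3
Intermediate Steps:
t(H) = 2*H
O(w, n) = -⅔ + n/9 + 2*w/9 (O(w, n) = -⅔ + ((w + n) + w)/9 = -⅔ + ((n + w) + w)/9 = -⅔ + (n + 2*w)/9 = -⅔ + (n/9 + 2*w/9) = -⅔ + n/9 + 2*w/9)
U = -44940 (U = 6*(-62 - (-60 - 104*(-72))) = 6*(-62 - (-60 + 7488)) = 6*(-62 - 1*7428) = 6*(-62 - 7428) = 6*(-7490) = -44940)
U/O(t(-13), F) = -44940/(-⅔ + (⅑)*187 + 2*(2*(-13))/9) = -44940/(-⅔ + 187/9 + (2/9)*(-26)) = -44940/(-⅔ + 187/9 - 52/9) = -44940/43/3 = -44940*3/43 = -134820/43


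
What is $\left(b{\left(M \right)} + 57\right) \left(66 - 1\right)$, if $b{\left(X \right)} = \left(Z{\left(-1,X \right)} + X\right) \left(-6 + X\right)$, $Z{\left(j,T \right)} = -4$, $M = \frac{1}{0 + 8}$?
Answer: $\frac{331825}{64} \approx 5184.8$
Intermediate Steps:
$M = \frac{1}{8} \approx 0.125$
$b{\left(X \right)} = \left(-6 + X\right) \left(-4 + X\right)$ ($b{\left(X \right)} = \left(-4 + X\right) \left(-6 + X\right) = \left(-6 + X\right) \left(-4 + X\right)$)
$\left(b{\left(M \right)} + 57\right) \left(66 - 1\right) = \left(\left(24 + \left(\frac{1}{8}\right)^{2} - \frac{5}{4}\right) + 57\right) \left(66 - 1\right) = \left(\left(24 + \frac{1}{64} - \frac{5}{4}\right) + 57\right) 65 = \left(\frac{1457}{64} + 57\right) 65 = \frac{5105}{64} \cdot 65 = \frac{331825}{64}$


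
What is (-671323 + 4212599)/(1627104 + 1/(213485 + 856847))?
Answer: 3790341023632/1741541478529 ≈ 2.1764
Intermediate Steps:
(-671323 + 4212599)/(1627104 + 1/(213485 + 856847)) = 3541276/(1627104 + 1/1070332) = 3541276/(1741541478529/1070332) = 3541276*(1070332/1741541478529) = 3790341023632/1741541478529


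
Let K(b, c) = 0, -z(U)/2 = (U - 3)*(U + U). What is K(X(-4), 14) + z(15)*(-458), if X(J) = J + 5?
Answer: 329760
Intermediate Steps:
z(U) = -4*U*(-3 + U) (z(U) = -2*(U - 3)*(U + U) = -2*(-3 + U)*2*U = -4*U*(-3 + U))
X(J) = 5 + J
K(X(-4), 14) + z(15)*(-458) = 0 + (4*15*(3 - 1*15))*(-458) = 0 + (4*15*(3 - 15))*(-458) = 0 + (4*15*(-12))*(-458) = 0 - 720*(-458) = 0 + 329760 = 329760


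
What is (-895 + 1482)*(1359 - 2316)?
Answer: -561759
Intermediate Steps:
(-895 + 1482)*(1359 - 2316) = 587*(-957) = -561759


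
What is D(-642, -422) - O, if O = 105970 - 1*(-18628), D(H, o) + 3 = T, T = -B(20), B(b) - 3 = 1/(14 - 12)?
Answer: -249209/2 ≈ -1.2460e+5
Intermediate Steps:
B(b) = 7/2 (B(b) = 3 + 1/(14 - 12) = 3 + 1/2 = 3 + ½ = 7/2)
T = -7/2 (T = -1*7/2 = -7/2 ≈ -3.5000)
D(H, o) = -13/2 (D(H, o) = -3 - 7/2 = -13/2)
O = 124598 (O = 105970 + 18628 = 124598)
D(-642, -422) - O = -13/2 - 1*124598 = -13/2 - 124598 = -249209/2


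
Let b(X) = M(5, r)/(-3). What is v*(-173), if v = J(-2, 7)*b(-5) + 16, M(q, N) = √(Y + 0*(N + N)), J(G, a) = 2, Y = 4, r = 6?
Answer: -7612/3 ≈ -2537.3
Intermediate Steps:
M(q, N) = 2 (M(q, N) = √(4 + 0*(N + N)) = √(4 + 0*(2*N)) = √(4 + 0) = √4 = 2)
b(X) = -⅔ (b(X) = 2/(-3) = 2*(-⅓) = -⅔)
v = 44/3 (v = 2*(-⅔) + 16 = -4/3 + 16 = 44/3 ≈ 14.667)
v*(-173) = (44/3)*(-173) = -7612/3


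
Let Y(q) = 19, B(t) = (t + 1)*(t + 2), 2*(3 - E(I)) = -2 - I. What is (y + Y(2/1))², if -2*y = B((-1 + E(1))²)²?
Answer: 83114455924369/262144 ≈ 3.1706e+8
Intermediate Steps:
E(I) = 4 + I/2 (E(I) = 3 - (-2 - I)/2 = 3 + (1 + I/2) = 4 + I/2)
B(t) = (1 + t)*(2 + t)
y = -9126441/512 (y = -(2 + ((-1 + (4 + (½)*1))²)² + 3*(-1 + (4 + (½)*1))²)²/2 = -(2 + ((-1 + (4 + ½))²)² + 3*(-1 + (4 + ½))²)²/2 = -(2 + ((-1 + 9/2)²)² + 3*(-1 + 9/2)²)²/2 = -(2 + ((7/2)²)² + 3*(7/2)²)²/2 = -(2 + (49/4)² + 3*(49/4))²/2 = -(2 + 2401/16 + 147/4)²/2 = -(3021/16)²/2 = -½*9126441/256 = -9126441/512 ≈ -17825.)
(y + Y(2/1))² = (-9126441/512 + 19)² = (-9116713/512)² = 83114455924369/262144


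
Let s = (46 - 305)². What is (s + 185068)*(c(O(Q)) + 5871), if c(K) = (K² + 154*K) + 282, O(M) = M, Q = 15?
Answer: 2190670512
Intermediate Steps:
c(K) = 282 + K² + 154*K
s = 67081 (s = (-259)² = 67081)
(s + 185068)*(c(O(Q)) + 5871) = (67081 + 185068)*((282 + 15² + 154*15) + 5871) = 252149*((282 + 225 + 2310) + 5871) = 252149*(2817 + 5871) = 252149*8688 = 2190670512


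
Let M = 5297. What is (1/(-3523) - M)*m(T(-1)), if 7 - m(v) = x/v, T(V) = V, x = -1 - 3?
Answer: -55983996/3523 ≈ -15891.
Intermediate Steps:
x = -4
m(v) = 7 + 4/v (m(v) = 7 - (-4)/v = 7 + 4/v)
(1/(-3523) - M)*m(T(-1)) = (1/(-3523) - 1*5297)*(7 + 4/(-1)) = (-1/3523 - 5297)*(7 + 4*(-1)) = -18661332*(7 - 4)/3523 = -18661332/3523*3 = -55983996/3523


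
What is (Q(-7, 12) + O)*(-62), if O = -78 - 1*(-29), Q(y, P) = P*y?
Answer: 8246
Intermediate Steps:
O = -49 (O = -78 + 29 = -49)
(Q(-7, 12) + O)*(-62) = (12*(-7) - 49)*(-62) = (-84 - 49)*(-62) = -133*(-62) = 8246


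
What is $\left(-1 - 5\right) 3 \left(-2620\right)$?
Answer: $47160$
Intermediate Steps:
$\left(-1 - 5\right) 3 \left(-2620\right) = \left(-6\right) 3 \left(-2620\right) = \left(-18\right) \left(-2620\right) = 47160$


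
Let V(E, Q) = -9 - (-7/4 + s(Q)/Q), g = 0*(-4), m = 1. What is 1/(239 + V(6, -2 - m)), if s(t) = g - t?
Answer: 4/931 ≈ 0.0042965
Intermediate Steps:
g = 0
s(t) = -t (s(t) = 0 - t = -t)
V(E, Q) = -25/4 (V(E, Q) = -9 - (-7/4 + (-Q)/Q) = -9 - (-7*¼ - 1) = -9 - (-7/4 - 1) = -9 - 1*(-11/4) = -9 + 11/4 = -25/4)
1/(239 + V(6, -2 - m)) = 1/(239 - 25/4) = 1/(931/4) = 4/931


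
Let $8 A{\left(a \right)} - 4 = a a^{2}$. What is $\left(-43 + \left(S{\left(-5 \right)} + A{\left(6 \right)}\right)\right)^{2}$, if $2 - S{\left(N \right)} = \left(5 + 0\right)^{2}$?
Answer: $\frac{5929}{4} \approx 1482.3$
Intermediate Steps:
$A{\left(a \right)} = \frac{1}{2} + \frac{a^{3}}{8}$ ($A{\left(a \right)} = \frac{1}{2} + \frac{a a^{2}}{8} = \frac{1}{2} + \frac{a^{3}}{8}$)
$S{\left(N \right)} = -23$ ($S{\left(N \right)} = 2 - \left(5 + 0\right)^{2} = 2 - 5^{2} = 2 - 25 = -23$)
$\left(-43 + \left(S{\left(-5 \right)} + A{\left(6 \right)}\right)\right)^{2} = \left(-43 + \left(-23 + \left(\frac{1}{2} + \frac{6^{3}}{8}\right)\right)\right)^{2} = \left(-43 + \left(-23 + \left(\frac{1}{2} + \frac{1}{8} \cdot 216\right)\right)\right)^{2} = \left(-43 + \left(-23 + \left(\frac{1}{2} + 27\right)\right)\right)^{2} = \left(-43 + \left(-23 + \frac{55}{2}\right)\right)^{2} = \left(-43 + \frac{9}{2}\right)^{2} = \left(- \frac{77}{2}\right)^{2} = \frac{5929}{4}$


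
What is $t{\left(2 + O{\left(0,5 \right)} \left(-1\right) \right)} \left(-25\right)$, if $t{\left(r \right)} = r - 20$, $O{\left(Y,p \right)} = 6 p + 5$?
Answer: $1325$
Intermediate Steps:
$O{\left(Y,p \right)} = 5 + 6 p$
$t{\left(r \right)} = -20 + r$ ($t{\left(r \right)} = r - 20 = -20 + r$)
$t{\left(2 + O{\left(0,5 \right)} \left(-1\right) \right)} \left(-25\right) = \left(-20 + \left(2 + \left(5 + 6 \cdot 5\right) \left(-1\right)\right)\right) \left(-25\right) = \left(-20 + \left(2 + \left(5 + 30\right) \left(-1\right)\right)\right) \left(-25\right) = \left(-20 + \left(2 + 35 \left(-1\right)\right)\right) \left(-25\right) = \left(-20 + \left(2 - 35\right)\right) \left(-25\right) = \left(-20 - 33\right) \left(-25\right) = \left(-53\right) \left(-25\right) = 1325$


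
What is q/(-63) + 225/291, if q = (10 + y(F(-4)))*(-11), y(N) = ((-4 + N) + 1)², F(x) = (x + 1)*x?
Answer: 14546/873 ≈ 16.662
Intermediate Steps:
F(x) = x*(1 + x) (F(x) = (1 + x)*x = x*(1 + x))
y(N) = (-3 + N)²
q = -1001 (q = (10 + (-3 - 4*(1 - 4))²)*(-11) = (10 + (-3 - 4*(-3))²)*(-11) = (10 + (-3 + 12)²)*(-11) = (10 + 9²)*(-11) = (10 + 81)*(-11) = 91*(-11) = -1001)
q/(-63) + 225/291 = -1001/(-63) + 225/291 = -1001*(-1/63) + 225*(1/291) = 143/9 + 75/97 = 14546/873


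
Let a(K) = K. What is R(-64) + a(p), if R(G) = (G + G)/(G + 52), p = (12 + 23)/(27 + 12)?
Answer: 451/39 ≈ 11.564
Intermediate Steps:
p = 35/39 ≈ 0.89744
R(G) = 2*G/(52 + G) (R(G) = (2*G)/(52 + G) = 2*G/(52 + G))
R(-64) + a(p) = 2*(-64)/(52 - 64) + 35/39 = 2*(-64)/(-12) + 35/39 = 2*(-64)*(-1/12) + 35/39 = 32/3 + 35/39 = 451/39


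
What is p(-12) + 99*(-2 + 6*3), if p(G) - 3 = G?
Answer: 1575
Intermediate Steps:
p(G) = 3 + G
p(-12) + 99*(-2 + 6*3) = (3 - 12) + 99*(-2 + 6*3) = -9 + 99*(-2 + 18) = -9 + 99*16 = -9 + 1584 = 1575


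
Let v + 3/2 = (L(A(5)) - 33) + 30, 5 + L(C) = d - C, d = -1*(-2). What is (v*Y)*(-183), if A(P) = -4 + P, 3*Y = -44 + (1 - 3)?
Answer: -23851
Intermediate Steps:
d = 2
Y = -46/3 (Y = (-44 + (1 - 3))/3 = (-44 - 2)/3 = (1/3)*(-46) = -46/3 ≈ -15.333)
L(C) = -3 - C (L(C) = -5 + (2 - C) = -3 - C)
v = -17/2 (v = -3/2 + (((-3 - (-4 + 5)) - 33) + 30) = -3/2 + (((-3 - 1*1) - 33) + 30) = -3/2 + (((-3 - 1) - 33) + 30) = -3/2 + ((-4 - 33) + 30) = -3/2 + (-37 + 30) = -3/2 - 7 = -17/2 ≈ -8.5000)
(v*Y)*(-183) = -17/2*(-46/3)*(-183) = (391/3)*(-183) = -23851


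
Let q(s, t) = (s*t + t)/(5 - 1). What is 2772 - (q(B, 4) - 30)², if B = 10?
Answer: 2411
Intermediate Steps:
q(s, t) = t/4 + s*t/4 (q(s, t) = (t + s*t)/4 = (t + s*t)*(¼) = t/4 + s*t/4)
2772 - (q(B, 4) - 30)² = 2772 - ((¼)*4*(1 + 10) - 30)² = 2772 - ((¼)*4*11 - 30)² = 2772 - (11 - 30)² = 2772 - 1*(-19)² = 2772 - 1*361 = 2772 - 361 = 2411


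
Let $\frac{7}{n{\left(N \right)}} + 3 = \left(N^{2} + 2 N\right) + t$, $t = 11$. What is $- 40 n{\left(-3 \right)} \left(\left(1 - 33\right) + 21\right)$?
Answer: $280$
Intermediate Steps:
$n{\left(N \right)} = \frac{7}{8 + N^{2} + 2 N}$ ($n{\left(N \right)} = \frac{7}{-3 + \left(\left(N^{2} + 2 N\right) + 11\right)} = \frac{7}{-3 + \left(11 + N^{2} + 2 N\right)} = \frac{7}{8 + N^{2} + 2 N}$)
$- 40 n{\left(-3 \right)} \left(\left(1 - 33\right) + 21\right) = - 40 \frac{7}{8 + \left(-3\right)^{2} + 2 \left(-3\right)} \left(\left(1 - 33\right) + 21\right) = - 40 \frac{7}{8 + 9 - 6} \left(-32 + 21\right) = - 40 \cdot \frac{7}{11} \left(-11\right) = - 40 \cdot 7 \cdot \frac{1}{11} \left(-11\right) = \left(-40\right) \frac{7}{11} \left(-11\right) = \left(- \frac{280}{11}\right) \left(-11\right) = 280$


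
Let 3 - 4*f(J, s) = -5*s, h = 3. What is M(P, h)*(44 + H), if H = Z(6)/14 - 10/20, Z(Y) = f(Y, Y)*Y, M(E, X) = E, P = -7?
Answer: -1317/4 ≈ -329.25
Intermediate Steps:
f(J, s) = ¾ + 5*s/4 (f(J, s) = ¾ - (-5)*s/4 = ¾ + 5*s/4)
Z(Y) = Y*(¾ + 5*Y/4) (Z(Y) = (¾ + 5*Y/4)*Y = Y*(¾ + 5*Y/4))
H = 85/28 (H = ((¼)*6*(3 + 5*6))/14 - 10/20 = ((¼)*6*(3 + 30))*(1/14) - 10*1/20 = ((¼)*6*33)*(1/14) - ½ = (99/2)*(1/14) - ½ = 99/28 - ½ = 85/28 ≈ 3.0357)
M(P, h)*(44 + H) = -7*(44 + 85/28) = -7*1317/28 = -1317/4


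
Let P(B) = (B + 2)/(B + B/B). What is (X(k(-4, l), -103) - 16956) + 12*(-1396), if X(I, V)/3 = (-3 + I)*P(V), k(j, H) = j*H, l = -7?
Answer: -1143547/34 ≈ -33634.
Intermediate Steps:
P(B) = (2 + B)/(1 + B) (P(B) = (2 + B)/(B + 1) = (2 + B)/(1 + B))
k(j, H) = H*j
X(I, V) = 3*(-3 + I)*(2 + V)/(1 + V) (X(I, V) = 3*((-3 + I)*((2 + V)/(1 + V))) = 3*((-3 + I)*(2 + V)/(1 + V)) = 3*(-3 + I)*(2 + V)/(1 + V))
(X(k(-4, l), -103) - 16956) + 12*(-1396) = (3*(-3 - 7*(-4))*(2 - 103)/(1 - 103) - 16956) + 12*(-1396) = (3*(-3 + 28)*(-101)/(-102) - 16956) - 16752 = (3*(-1/102)*25*(-101) - 16956) - 16752 = (2525/34 - 16956) - 16752 = -573979/34 - 16752 = -1143547/34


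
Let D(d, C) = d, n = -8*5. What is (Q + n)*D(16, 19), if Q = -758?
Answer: -12768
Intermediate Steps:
n = -40
(Q + n)*D(16, 19) = (-758 - 40)*16 = -798*16 = -12768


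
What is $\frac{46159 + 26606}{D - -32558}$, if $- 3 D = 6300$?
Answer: $\frac{72765}{30458} \approx 2.389$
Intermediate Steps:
$D = -2100$ ($D = \left(- \frac{1}{3}\right) 6300 = -2100$)
$\frac{46159 + 26606}{D - -32558} = \frac{46159 + 26606}{-2100 - -32558} = \frac{72765}{-2100 + 32558} = \frac{72765}{30458}$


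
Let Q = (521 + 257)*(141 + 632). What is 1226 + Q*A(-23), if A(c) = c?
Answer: -13830836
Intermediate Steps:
Q = 601394 (Q = 778*773 = 601394)
1226 + Q*A(-23) = 1226 + 601394*(-23) = 1226 - 13832062 = -13830836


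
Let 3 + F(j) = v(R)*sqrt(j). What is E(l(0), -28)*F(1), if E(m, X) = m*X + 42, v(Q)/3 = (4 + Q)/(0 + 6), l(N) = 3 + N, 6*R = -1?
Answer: 91/2 ≈ 45.500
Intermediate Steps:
R = -1/6 (R = (1/6)*(-1) = -1/6 ≈ -0.16667)
v(Q) = 2 + Q/2 (v(Q) = 3*((4 + Q)/(0 + 6)) = 3*((4 + Q)/6) = 3*((4 + Q)*(1/6)) = 3*(2/3 + Q/6) = 2 + Q/2)
E(m, X) = 42 + X*m (E(m, X) = X*m + 42 = 42 + X*m)
F(j) = -3 + 23*sqrt(j)/12 (F(j) = -3 + (2 + (1/2)*(-1/6))*sqrt(j) = -3 + (2 - 1/12)*sqrt(j) = -3 + 23*sqrt(j)/12)
E(l(0), -28)*F(1) = (42 - 28*(3 + 0))*(-3 + 23*sqrt(1)/12) = (42 - 28*3)*(-3 + (23/12)*1) = (42 - 84)*(-3 + 23/12) = -42*(-13/12) = 91/2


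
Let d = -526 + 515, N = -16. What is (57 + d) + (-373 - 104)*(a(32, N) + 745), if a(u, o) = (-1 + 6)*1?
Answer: -357704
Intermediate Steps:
a(u, o) = 5 (a(u, o) = 5*1 = 5)
d = -11
(57 + d) + (-373 - 104)*(a(32, N) + 745) = (57 - 11) + (-373 - 104)*(5 + 745) = 46 - 477*750 = 46 - 357750 = -357704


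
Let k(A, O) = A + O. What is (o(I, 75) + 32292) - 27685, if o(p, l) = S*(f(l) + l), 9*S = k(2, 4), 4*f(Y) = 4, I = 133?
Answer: 13973/3 ≈ 4657.7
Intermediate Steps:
f(Y) = 1 (f(Y) = (¼)*4 = 1)
S = ⅔ (S = (2 + 4)/9 = (⅑)*6 = ⅔ ≈ 0.66667)
o(p, l) = ⅔ + 2*l/3 (o(p, l) = 2*(1 + l)/3 = ⅔ + 2*l/3)
(o(I, 75) + 32292) - 27685 = ((⅔ + (⅔)*75) + 32292) - 27685 = ((⅔ + 50) + 32292) - 27685 = (152/3 + 32292) - 27685 = 97028/3 - 27685 = 13973/3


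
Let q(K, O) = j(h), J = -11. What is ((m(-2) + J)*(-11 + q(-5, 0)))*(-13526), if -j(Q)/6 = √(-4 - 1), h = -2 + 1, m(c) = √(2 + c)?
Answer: -1636646 - 892716*I*√5 ≈ -1.6366e+6 - 1.9962e+6*I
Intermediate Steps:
h = -1
j(Q) = -6*I*√5 (j(Q) = -6*√(-4 - 1) = -6*I*√5)
q(K, O) = -6*I*√5
((m(-2) + J)*(-11 + q(-5, 0)))*(-13526) = ((√(2 - 2) - 11)*(-11 - 6*I*√5))*(-13526) = ((√0 - 11)*(-11 - 6*I*√5))*(-13526) = ((0 - 11)*(-11 - 6*I*√5))*(-13526) = -11*(-11 - 6*I*√5)*(-13526) = (121 + 66*I*√5)*(-13526) = -1636646 - 892716*I*√5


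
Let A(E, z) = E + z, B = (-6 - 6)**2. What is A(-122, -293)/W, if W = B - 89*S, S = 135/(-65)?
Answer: -1079/855 ≈ -1.2620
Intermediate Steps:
S = -27/13 (S = 135*(-1/65) = -27/13 ≈ -2.0769)
B = 144 (B = (-12)**2 = 144)
W = 4275/13 (W = 144 - 89*(-27/13) = 144 + 2403/13 = 4275/13 ≈ 328.85)
A(-122, -293)/W = (-122 - 293)/(4275/13) = -415*13/4275 = -1079/855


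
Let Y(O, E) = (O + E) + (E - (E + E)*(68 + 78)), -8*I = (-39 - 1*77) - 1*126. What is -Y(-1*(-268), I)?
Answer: 17009/2 ≈ 8504.5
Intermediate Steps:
I = 121/4 (I = -((-39 - 1*77) - 1*126)/8 = -((-39 - 77) - 126)/8 = -(-116 - 126)/8 = -⅛*(-242) = 121/4 ≈ 30.250)
Y(O, E) = O - 290*E (Y(O, E) = (E + O) + (E - 2*E*146) = (E + O) + (E - 292*E) = (E + O) - 291*E = O - 290*E)
-Y(-1*(-268), I) = -(-1*(-268) - 290*121/4) = -(268 - 17545/2) = -1*(-17009/2) = 17009/2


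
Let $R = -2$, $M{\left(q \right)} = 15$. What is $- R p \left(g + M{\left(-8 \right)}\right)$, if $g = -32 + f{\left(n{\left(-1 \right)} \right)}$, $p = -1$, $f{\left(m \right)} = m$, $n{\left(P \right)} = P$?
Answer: $36$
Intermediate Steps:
$g = -33$ ($g = -32 - 1 = -33$)
$- R p \left(g + M{\left(-8 \right)}\right) = \left(-1\right) \left(-2\right) \left(-1\right) \left(-33 + 15\right) = 2 \left(-1\right) \left(-18\right) = \left(-2\right) \left(-18\right) = 36$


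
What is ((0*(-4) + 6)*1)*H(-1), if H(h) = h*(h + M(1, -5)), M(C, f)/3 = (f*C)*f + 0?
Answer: -444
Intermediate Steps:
M(C, f) = 3*C*f**2 (M(C, f) = 3*((f*C)*f + 0) = 3*((C*f)*f + 0) = 3*(C*f**2 + 0) = 3*(C*f**2) = 3*C*f**2)
H(h) = h*(75 + h) (H(h) = h*(h + 3*1*(-5)**2) = h*(h + 3*1*25) = h*(h + 75) = h*(75 + h))
((0*(-4) + 6)*1)*H(-1) = ((0*(-4) + 6)*1)*(-(75 - 1)) = ((0 + 6)*1)*(-1*74) = (6*1)*(-74) = 6*(-74) = -444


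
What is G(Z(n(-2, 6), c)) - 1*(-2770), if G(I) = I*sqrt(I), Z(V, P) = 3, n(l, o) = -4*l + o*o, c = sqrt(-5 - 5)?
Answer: 2770 + 3*sqrt(3) ≈ 2775.2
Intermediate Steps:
c = I*sqrt(10) (c = sqrt(-10) = I*sqrt(10) ≈ 3.1623*I)
n(l, o) = o**2 - 4*l (n(l, o) = -4*l + o**2 = o**2 - 4*l)
G(I) = I**(3/2)
G(Z(n(-2, 6), c)) - 1*(-2770) = 3**(3/2) - 1*(-2770) = 3*sqrt(3) + 2770 = 2770 + 3*sqrt(3)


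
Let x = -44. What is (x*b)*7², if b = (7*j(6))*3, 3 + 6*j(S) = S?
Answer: -22638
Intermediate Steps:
j(S) = -½ + S/6
b = 21/2 (b = (7*(-½ + (⅙)*6))*3 = (7*(-½ + 1))*3 = (7*(½))*3 = (7/2)*3 = 21/2 ≈ 10.500)
(x*b)*7² = -44*21/2*7² = -462*49 = -22638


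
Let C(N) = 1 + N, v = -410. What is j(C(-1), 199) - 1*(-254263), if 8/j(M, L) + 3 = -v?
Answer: 103485049/407 ≈ 2.5426e+5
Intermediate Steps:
j(M, L) = 8/407 (j(M, L) = 8/(-3 - 1*(-410)) = 8/(-3 + 410) = 8/407)
j(C(-1), 199) - 1*(-254263) = 8/407 - 1*(-254263) = 8/407 + 254263 = 103485049/407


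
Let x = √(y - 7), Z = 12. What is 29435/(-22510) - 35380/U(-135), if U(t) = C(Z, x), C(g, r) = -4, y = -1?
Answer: 39814303/4502 ≈ 8843.7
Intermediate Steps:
x = 2*I*√2 (x = √(-1 - 7) = √(-8) = 2*I*√2 ≈ 2.8284*I)
U(t) = -4
29435/(-22510) - 35380/U(-135) = 29435/(-22510) - 35380/(-4) = 29435*(-1/22510) - 35380*(-¼) = -5887/4502 + 8845 = 39814303/4502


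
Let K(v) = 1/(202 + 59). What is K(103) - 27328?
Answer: -7132607/261 ≈ -27328.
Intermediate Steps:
K(v) = 1/261
K(103) - 27328 = 1/261 - 27328 = -7132607/261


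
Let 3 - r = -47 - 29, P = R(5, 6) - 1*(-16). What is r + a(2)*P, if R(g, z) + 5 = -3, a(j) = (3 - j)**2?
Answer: 87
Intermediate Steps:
R(g, z) = -8 (R(g, z) = -5 - 3 = -8)
P = 8 (P = -8 - 1*(-16) = -8 + 16 = 8)
r = 79 (r = 3 - (-47 - 29) = 3 - 1*(-76) = 3 + 76 = 79)
r + a(2)*P = 79 + (-3 + 2)**2*8 = 79 + (-1)**2*8 = 79 + 1*8 = 79 + 8 = 87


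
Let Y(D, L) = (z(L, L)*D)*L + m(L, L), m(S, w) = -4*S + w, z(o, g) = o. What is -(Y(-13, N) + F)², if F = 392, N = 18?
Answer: -15007876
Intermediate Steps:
m(S, w) = w - 4*S
Y(D, L) = -3*L + D*L² (Y(D, L) = (L*D)*L + (L - 4*L) = (D*L)*L - 3*L = D*L² - 3*L = -3*L + D*L²)
-(Y(-13, N) + F)² = -(18*(-3 - 13*18) + 392)² = -(18*(-3 - 234) + 392)² = -(18*(-237) + 392)² = -(-4266 + 392)² = -1*(-3874)² = -1*15007876 = -15007876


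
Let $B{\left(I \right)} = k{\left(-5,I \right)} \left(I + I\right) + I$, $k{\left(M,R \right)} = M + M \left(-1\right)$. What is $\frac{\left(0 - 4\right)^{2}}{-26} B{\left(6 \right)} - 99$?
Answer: $- \frac{1335}{13} \approx -102.69$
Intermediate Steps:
$k{\left(M,R \right)} = 0$ ($k{\left(M,R \right)} = M - M = 0$)
$B{\left(I \right)} = I$ ($B{\left(I \right)} = 0 \left(I + I\right) + I = 0 \cdot 2 I + I = 0 + I = I$)
$\frac{\left(0 - 4\right)^{2}}{-26} B{\left(6 \right)} - 99 = \frac{\left(0 - 4\right)^{2}}{-26} \cdot 6 - 99 = \left(-4\right)^{2} \left(- \frac{1}{26}\right) 6 - 99 = 16 \left(- \frac{1}{26}\right) 6 - 99 = \left(- \frac{8}{13}\right) 6 - 99 = - \frac{48}{13} - 99 = - \frac{1335}{13}$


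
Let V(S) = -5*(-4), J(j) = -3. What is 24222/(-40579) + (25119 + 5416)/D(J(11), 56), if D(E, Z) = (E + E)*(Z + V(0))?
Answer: -113647727/1682184 ≈ -67.560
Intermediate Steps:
V(S) = 20
D(E, Z) = 2*E*(20 + Z) (D(E, Z) = (E + E)*(Z + 20) = (2*E)*(20 + Z) = 2*E*(20 + Z))
24222/(-40579) + (25119 + 5416)/D(J(11), 56) = 24222/(-40579) + (25119 + 5416)/((2*(-3)*(20 + 56))) = 24222*(-1/40579) + 30535/((2*(-3)*76)) = -2202/3689 + 30535/(-456) = -2202/3689 + 30535*(-1/456) = -2202/3689 - 30535/456 = -113647727/1682184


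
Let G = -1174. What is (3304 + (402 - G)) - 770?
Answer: 4110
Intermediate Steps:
(3304 + (402 - G)) - 770 = (3304 + (402 - 1*(-1174))) - 770 = (3304 + (402 + 1174)) - 770 = (3304 + 1576) - 770 = 4880 - 770 = 4110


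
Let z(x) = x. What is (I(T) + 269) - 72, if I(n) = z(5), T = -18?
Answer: 202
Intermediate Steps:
I(n) = 5
(I(T) + 269) - 72 = (5 + 269) - 72 = 274 - 72 = 202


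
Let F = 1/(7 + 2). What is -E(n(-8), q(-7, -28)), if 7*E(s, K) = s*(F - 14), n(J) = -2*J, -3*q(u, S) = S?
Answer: 2000/63 ≈ 31.746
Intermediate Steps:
q(u, S) = -S/3
F = ⅑ (F = 1/9 = ⅑ ≈ 0.11111)
E(s, K) = -125*s/63 (E(s, K) = (s*(⅑ - 14))/7 = (s*(-125/9))/7 = (-125*s/9)/7 = -125*s/63)
-E(n(-8), q(-7, -28)) = -(-125)*(-2*(-8))/63 = -(-125)*16/63 = -1*(-2000/63) = 2000/63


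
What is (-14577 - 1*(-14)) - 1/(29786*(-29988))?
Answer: -13008000257783/893222568 ≈ -14563.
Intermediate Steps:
(-14577 - 1*(-14)) - 1/(29786*(-29988)) = (-14577 + 14) - (-1)/(29786*29988) = -14563 - 1*(-1/893222568) = -14563 + 1/893222568 = -13008000257783/893222568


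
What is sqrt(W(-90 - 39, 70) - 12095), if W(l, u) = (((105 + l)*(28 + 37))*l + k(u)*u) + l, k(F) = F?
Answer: 2*sqrt(48479) ≈ 440.36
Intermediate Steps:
W(l, u) = l + u**2 + l*(6825 + 65*l) (W(l, u) = (((105 + l)*(28 + 37))*l + u*u) + l = (((105 + l)*65)*l + u**2) + l = ((6825 + 65*l)*l + u**2) + l = (l*(6825 + 65*l) + u**2) + l = (u**2 + l*(6825 + 65*l)) + l = l + u**2 + l*(6825 + 65*l))
sqrt(W(-90 - 39, 70) - 12095) = sqrt((70**2 + 65*(-90 - 39)**2 + 6826*(-90 - 39)) - 12095) = sqrt((4900 + 65*(-129)**2 + 6826*(-129)) - 12095) = sqrt((4900 + 65*16641 - 880554) - 12095) = sqrt((4900 + 1081665 - 880554) - 12095) = sqrt(206011 - 12095) = sqrt(193916) = 2*sqrt(48479)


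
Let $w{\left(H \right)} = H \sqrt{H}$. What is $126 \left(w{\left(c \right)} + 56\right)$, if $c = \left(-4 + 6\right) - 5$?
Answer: $7056 - 378 i \sqrt{3} \approx 7056.0 - 654.71 i$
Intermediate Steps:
$c = -3$ ($c = 2 - 5 = -3$)
$w{\left(H \right)} = H^{\frac{3}{2}}$
$126 \left(w{\left(c \right)} + 56\right) = 126 \left(\left(-3\right)^{\frac{3}{2}} + 56\right) = 126 \left(- 3 i \sqrt{3} + 56\right) = 126 \left(56 - 3 i \sqrt{3}\right) = 7056 - 378 i \sqrt{3}$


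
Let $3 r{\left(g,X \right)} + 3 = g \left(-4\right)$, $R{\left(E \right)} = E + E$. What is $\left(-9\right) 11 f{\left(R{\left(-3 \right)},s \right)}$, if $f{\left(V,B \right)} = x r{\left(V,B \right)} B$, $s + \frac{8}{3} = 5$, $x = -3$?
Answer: $4851$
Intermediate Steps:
$s = \frac{7}{3}$ ($s = - \frac{8}{3} + 5 = \frac{7}{3} \approx 2.3333$)
$R{\left(E \right)} = 2 E$
$r{\left(g,X \right)} = -1 - \frac{4 g}{3}$ ($r{\left(g,X \right)} = -1 + \frac{g \left(-4\right)}{3} = -1 + \frac{\left(-4\right) g}{3} = -1 - \frac{4 g}{3}$)
$f{\left(V,B \right)} = B \left(3 + 4 V\right)$ ($f{\left(V,B \right)} = - 3 \left(-1 - \frac{4 V}{3}\right) B = \left(3 + 4 V\right) B = B \left(3 + 4 V\right)$)
$\left(-9\right) 11 f{\left(R{\left(-3 \right)},s \right)} = \left(-9\right) 11 \frac{7 \left(3 + 4 \cdot 2 \left(-3\right)\right)}{3} = - 99 \frac{7 \left(3 + 4 \left(-6\right)\right)}{3} = - 99 \frac{7 \left(3 - 24\right)}{3} = - 99 \cdot \frac{7}{3} \left(-21\right) = \left(-99\right) \left(-49\right) = 4851$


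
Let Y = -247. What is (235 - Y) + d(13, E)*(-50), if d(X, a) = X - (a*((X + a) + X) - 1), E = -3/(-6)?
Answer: 889/2 ≈ 444.50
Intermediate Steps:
E = ½ (E = -3*(-⅙) = ½ ≈ 0.50000)
d(X, a) = 1 + X - a*(a + 2*X) (d(X, a) = X - (a*(a + 2*X) - 1) = X - (-1 + a*(a + 2*X)) = X + (1 - a*(a + 2*X)) = 1 + X - a*(a + 2*X))
(235 - Y) + d(13, E)*(-50) = (235 - 1*(-247)) + (1 + 13 - (½)² - 2*13*½)*(-50) = (235 + 247) + (1 + 13 - 1*¼ - 13)*(-50) = 482 + (1 + 13 - ¼ - 13)*(-50) = 482 + (¾)*(-50) = 482 - 75/2 = 889/2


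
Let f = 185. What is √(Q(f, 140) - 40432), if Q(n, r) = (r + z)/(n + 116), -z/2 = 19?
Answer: I*√3663148930/301 ≈ 201.08*I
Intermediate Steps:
z = -38 (z = -2*19 = -38)
Q(n, r) = (-38 + r)/(116 + n) (Q(n, r) = (r - 38)/(n + 116) = (-38 + r)/(116 + n))
√(Q(f, 140) - 40432) = √((-38 + 140)/(116 + 185) - 40432) = √(102/301 - 40432) = √(-12169930/301) = I*√3663148930/301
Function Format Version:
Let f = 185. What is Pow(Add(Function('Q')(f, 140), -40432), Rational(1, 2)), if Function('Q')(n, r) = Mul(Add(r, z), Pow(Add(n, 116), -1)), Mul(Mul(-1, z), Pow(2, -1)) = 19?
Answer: Mul(Rational(1, 301), I, Pow(3663148930, Rational(1, 2))) ≈ Mul(201.08, I)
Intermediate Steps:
z = -38 (z = Mul(-2, 19) = -38)
Function('Q')(n, r) = Mul(Pow(Add(116, n), -1), Add(-38, r)) (Function('Q')(n, r) = Mul(Add(r, -38), Pow(Add(n, 116), -1)) = Mul(Add(-38, r), Pow(Add(116, n), -1)) = Mul(Pow(Add(116, n), -1), Add(-38, r)))
Pow(Add(Function('Q')(f, 140), -40432), Rational(1, 2)) = Pow(Add(Mul(Pow(Add(116, 185), -1), Add(-38, 140)), -40432), Rational(1, 2)) = Pow(Add(Mul(Pow(301, -1), 102), -40432), Rational(1, 2)) = Pow(Add(Mul(Rational(1, 301), 102), -40432), Rational(1, 2)) = Pow(Add(Rational(102, 301), -40432), Rational(1, 2)) = Pow(Rational(-12169930, 301), Rational(1, 2)) = Mul(Rational(1, 301), I, Pow(3663148930, Rational(1, 2)))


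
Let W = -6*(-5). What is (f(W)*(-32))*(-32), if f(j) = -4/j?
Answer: -2048/15 ≈ -136.53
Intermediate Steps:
W = 30 (W = -1*(-30) = 30)
(f(W)*(-32))*(-32) = (-4/30*(-32))*(-32) = (-4*1/30*(-32))*(-32) = -2/15*(-32)*(-32) = (64/15)*(-32) = -2048/15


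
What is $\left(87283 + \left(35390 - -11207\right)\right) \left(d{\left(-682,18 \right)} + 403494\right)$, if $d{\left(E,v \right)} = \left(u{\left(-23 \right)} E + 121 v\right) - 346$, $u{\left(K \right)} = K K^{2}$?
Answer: $1165187093600$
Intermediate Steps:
$u{\left(K \right)} = K^{3}$
$d{\left(E,v \right)} = -346 - 12167 E + 121 v$ ($d{\left(E,v \right)} = \left(\left(-23\right)^{3} E + 121 v\right) - 346 = \left(- 12167 E + 121 v\right) - 346 = -346 - 12167 E + 121 v$)
$\left(87283 + \left(35390 - -11207\right)\right) \left(d{\left(-682,18 \right)} + 403494\right) = \left(87283 + \left(35390 - -11207\right)\right) \left(\left(-346 - -8297894 + 121 \cdot 18\right) + 403494\right) = \left(87283 + \left(35390 + 11207\right)\right) \left(\left(-346 + 8297894 + 2178\right) + 403494\right) = \left(87283 + 46597\right) \left(8299726 + 403494\right) = 133880 \cdot 8703220 = 1165187093600$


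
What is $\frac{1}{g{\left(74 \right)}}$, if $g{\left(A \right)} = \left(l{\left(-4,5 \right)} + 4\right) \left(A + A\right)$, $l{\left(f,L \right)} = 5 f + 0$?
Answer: $- \frac{1}{2368} \approx -0.0004223$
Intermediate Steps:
$l{\left(f,L \right)} = 5 f$
$g{\left(A \right)} = - 32 A$ ($g{\left(A \right)} = \left(5 \left(-4\right) + 4\right) \left(A + A\right) = \left(-20 + 4\right) 2 A = - 16 \cdot 2 A = - 32 A$)
$\frac{1}{g{\left(74 \right)}} = \frac{1}{\left(-32\right) 74} = \frac{1}{-2368} = - \frac{1}{2368}$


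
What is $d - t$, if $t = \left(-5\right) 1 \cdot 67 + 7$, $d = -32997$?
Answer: $-32669$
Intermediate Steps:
$t = -328$ ($t = \left(-5\right) 67 + 7 = -335 + 7 = -328$)
$d - t = -32997 - -328 = -32997 + 328 = -32669$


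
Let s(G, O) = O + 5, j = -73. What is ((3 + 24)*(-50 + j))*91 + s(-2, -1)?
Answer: -302207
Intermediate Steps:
s(G, O) = 5 + O
((3 + 24)*(-50 + j))*91 + s(-2, -1) = ((3 + 24)*(-50 - 73))*91 + (5 - 1) = (27*(-123))*91 + 4 = -3321*91 + 4 = -302211 + 4 = -302207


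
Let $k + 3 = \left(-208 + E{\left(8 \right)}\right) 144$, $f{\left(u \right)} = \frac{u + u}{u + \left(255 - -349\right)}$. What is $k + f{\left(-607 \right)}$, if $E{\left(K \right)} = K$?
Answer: $- \frac{85195}{3} \approx -28398.0$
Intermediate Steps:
$f{\left(u \right)} = \frac{2 u}{604 + u}$ ($f{\left(u \right)} = \frac{2 u}{u + \left(255 + 349\right)} = \frac{2 u}{u + 604} = \frac{2 u}{604 + u}$)
$k = -28803$ ($k = -3 + \left(-208 + 8\right) 144 = -3 - 28800 = -28803$)
$k + f{\left(-607 \right)} = -28803 + 2 \left(-607\right) \frac{1}{604 - 607} = -28803 + 2 \left(-607\right) \frac{1}{-3} = -28803 + 2 \left(-607\right) \left(- \frac{1}{3}\right) = -28803 + \frac{1214}{3} = - \frac{85195}{3}$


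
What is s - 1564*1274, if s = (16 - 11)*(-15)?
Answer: -1992611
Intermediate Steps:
s = -75 (s = 5*(-15) = -75)
s - 1564*1274 = -75 - 1564*1274 = -75 - 1992536 = -1992611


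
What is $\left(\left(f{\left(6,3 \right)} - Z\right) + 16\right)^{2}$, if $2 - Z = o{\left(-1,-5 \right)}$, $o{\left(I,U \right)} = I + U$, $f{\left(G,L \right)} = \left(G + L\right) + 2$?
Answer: $361$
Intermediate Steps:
$f{\left(G,L \right)} = 2 + G + L$
$Z = 8$ ($Z = 2 - \left(-1 - 5\right) = 2 - -6 = 2 + 6 = 8$)
$\left(\left(f{\left(6,3 \right)} - Z\right) + 16\right)^{2} = \left(\left(\left(2 + 6 + 3\right) - 8\right) + 16\right)^{2} = \left(\left(11 - 8\right) + 16\right)^{2} = \left(3 + 16\right)^{2} = 19^{2} = 361$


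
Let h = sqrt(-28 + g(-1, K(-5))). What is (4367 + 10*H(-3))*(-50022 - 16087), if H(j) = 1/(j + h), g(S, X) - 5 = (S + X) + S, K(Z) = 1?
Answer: -3175016943/11 + 1322180*I*sqrt(6)/33 ≈ -2.8864e+8 + 98141.0*I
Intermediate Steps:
g(S, X) = 5 + X + 2*S (g(S, X) = 5 + ((S + X) + S) = 5 + (X + 2*S) = 5 + X + 2*S)
h = 2*I*sqrt(6) (h = sqrt(-28 + (5 + 1 + 2*(-1))) = sqrt(-28 + (5 + 1 - 2)) = sqrt(-28 + 4) = sqrt(-24) = 2*I*sqrt(6) ≈ 4.899*I)
H(j) = 1/(j + 2*I*sqrt(6))
(4367 + 10*H(-3))*(-50022 - 16087) = (4367 + 10/(-3 + 2*I*sqrt(6)))*(-50022 - 16087) = (4367 + 10/(-3 + 2*I*sqrt(6)))*(-66109) = -288698003 - 661090/(-3 + 2*I*sqrt(6))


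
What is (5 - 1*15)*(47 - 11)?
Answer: -360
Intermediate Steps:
(5 - 1*15)*(47 - 11) = (5 - 15)*36 = -10*36 = -360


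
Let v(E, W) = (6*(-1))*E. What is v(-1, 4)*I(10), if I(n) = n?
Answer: 60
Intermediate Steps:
v(E, W) = -6*E
v(-1, 4)*I(10) = -6*(-1)*10 = 6*10 = 60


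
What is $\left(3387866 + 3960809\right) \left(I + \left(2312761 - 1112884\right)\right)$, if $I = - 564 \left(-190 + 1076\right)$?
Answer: $5145343820775$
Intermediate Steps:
$I = -499704$ ($I = \left(-564\right) 886 = -499704$)
$\left(3387866 + 3960809\right) \left(I + \left(2312761 - 1112884\right)\right) = \left(3387866 + 3960809\right) \left(-499704 + \left(2312761 - 1112884\right)\right) = 7348675 \left(-499704 + \left(2312761 - 1112884\right)\right) = 7348675 \left(-499704 + 1199877\right) = 7348675 \cdot 700173 = 5145343820775$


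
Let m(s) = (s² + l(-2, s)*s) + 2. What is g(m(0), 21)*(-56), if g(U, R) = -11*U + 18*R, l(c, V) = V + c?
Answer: -19936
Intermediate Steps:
m(s) = 2 + s² + s*(-2 + s) (m(s) = (s² + (s - 2)*s) + 2 = (s² + (-2 + s)*s) + 2 = (s² + s*(-2 + s)) + 2 = 2 + s² + s*(-2 + s))
g(m(0), 21)*(-56) = (-11*(2 - 2*0 + 2*0²) + 18*21)*(-56) = (-11*(2 + 0 + 2*0) + 378)*(-56) = (-11*(2 + 0 + 0) + 378)*(-56) = (-11*2 + 378)*(-56) = (-22 + 378)*(-56) = 356*(-56) = -19936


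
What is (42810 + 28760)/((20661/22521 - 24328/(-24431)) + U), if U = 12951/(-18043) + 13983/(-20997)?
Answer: 1657614050935190667330/12262612601621477 ≈ 1.3518e+5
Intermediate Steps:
U = -174742472/126282957 (U = 12951*(-1/18043) + 13983*(-1/20997) = -12951/18043 - 4661/6999 = -174742472/126282957 ≈ -1.3837)
(42810 + 28760)/((20661/22521 - 24328/(-24431)) + U) = (42810 + 28760)/((20661/22521 - 24328/(-24431)) - 174742472/126282957) = 71570/((20661*(1/22521) - 24328*(-1/24431)) - 174742472/126282957) = 71570/((6887/7507 + 24328/24431) - 174742472/126282957) = 71570/(350886593/183403517 - 174742472/126282957) = 71570/(12262612601621477/23160738450959769) = 71570*(23160738450959769/12262612601621477) = 1657614050935190667330/12262612601621477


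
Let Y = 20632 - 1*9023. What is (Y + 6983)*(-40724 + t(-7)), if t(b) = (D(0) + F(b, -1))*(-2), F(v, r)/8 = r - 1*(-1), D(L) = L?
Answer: -757140608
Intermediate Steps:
Y = 11609 (Y = 20632 - 9023 = 11609)
F(v, r) = 8 + 8*r (F(v, r) = 8*(r - 1*(-1)) = 8*(r + 1) = 8*(1 + r) = 8 + 8*r)
t(b) = 0 (t(b) = (0 + (8 + 8*(-1)))*(-2) = (0 + (8 - 8))*(-2) = (0 + 0)*(-2) = 0*(-2) = 0)
(Y + 6983)*(-40724 + t(-7)) = (11609 + 6983)*(-40724 + 0) = 18592*(-40724) = -757140608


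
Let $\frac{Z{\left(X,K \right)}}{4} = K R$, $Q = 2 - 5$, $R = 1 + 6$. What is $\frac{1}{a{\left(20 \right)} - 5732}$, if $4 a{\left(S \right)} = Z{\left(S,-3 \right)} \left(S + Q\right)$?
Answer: $- \frac{1}{6089} \approx -0.00016423$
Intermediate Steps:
$R = 7$
$Q = -3$
$Z{\left(X,K \right)} = 28 K$ ($Z{\left(X,K \right)} = 4 K 7 = 4 \cdot 7 K = 28 K$)
$a{\left(S \right)} = 63 - 21 S$ ($a{\left(S \right)} = \frac{28 \left(-3\right) \left(S - 3\right)}{4} = \frac{\left(-84\right) \left(-3 + S\right)}{4} = \frac{252 - 84 S}{4} = 63 - 21 S$)
$\frac{1}{a{\left(20 \right)} - 5732} = \frac{1}{\left(63 - 420\right) - 5732} = \frac{1}{-357 - 5732} = \frac{1}{-6089} = - \frac{1}{6089}$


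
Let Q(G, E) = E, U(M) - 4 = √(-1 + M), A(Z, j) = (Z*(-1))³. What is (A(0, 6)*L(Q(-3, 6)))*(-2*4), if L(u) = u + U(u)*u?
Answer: 0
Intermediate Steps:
A(Z, j) = -Z³ (A(Z, j) = (-Z)³ = -Z³)
U(M) = 4 + √(-1 + M)
L(u) = u + u*(4 + √(-1 + u)) (L(u) = u + (4 + √(-1 + u))*u = u + u*(4 + √(-1 + u)))
(A(0, 6)*L(Q(-3, 6)))*(-2*4) = ((-1*0³)*(6*(5 + √(-1 + 6))))*(-2*4) = ((-1*0)*(6*(5 + √5)))*(-8) = (0*(30 + 6*√5))*(-8) = 0*(-8) = 0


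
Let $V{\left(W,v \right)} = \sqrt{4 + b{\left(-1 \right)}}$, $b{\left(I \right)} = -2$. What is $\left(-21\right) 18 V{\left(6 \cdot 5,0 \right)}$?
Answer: $- 378 \sqrt{2} \approx -534.57$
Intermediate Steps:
$V{\left(W,v \right)} = \sqrt{2}$ ($V{\left(W,v \right)} = \sqrt{4 - 2} = \sqrt{2}$)
$\left(-21\right) 18 V{\left(6 \cdot 5,0 \right)} = \left(-21\right) 18 \sqrt{2} = - 378 \sqrt{2}$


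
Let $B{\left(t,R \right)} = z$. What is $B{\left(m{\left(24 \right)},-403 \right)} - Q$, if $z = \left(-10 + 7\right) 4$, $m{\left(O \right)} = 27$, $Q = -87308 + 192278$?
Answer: $-104982$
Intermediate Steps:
$Q = 104970$
$z = -12$ ($z = \left(-3\right) 4 = -12$)
$B{\left(t,R \right)} = -12$
$B{\left(m{\left(24 \right)},-403 \right)} - Q = -12 - 104970 = -104982$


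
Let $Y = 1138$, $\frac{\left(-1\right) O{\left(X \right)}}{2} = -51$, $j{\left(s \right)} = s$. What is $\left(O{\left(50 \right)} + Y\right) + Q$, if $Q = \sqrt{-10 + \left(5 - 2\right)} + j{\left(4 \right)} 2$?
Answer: $1248 + i \sqrt{7} \approx 1248.0 + 2.6458 i$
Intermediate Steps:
$O{\left(X \right)} = 102$ ($O{\left(X \right)} = \left(-2\right) \left(-51\right) = 102$)
$Q = 8 + i \sqrt{7}$ ($Q = \sqrt{-10 + \left(5 - 2\right)} + 4 \cdot 2 = \sqrt{-10 + \left(5 - 2\right)} + 8 = \sqrt{-10 + 3} + 8 = \sqrt{-7} + 8 = i \sqrt{7} + 8 = 8 + i \sqrt{7} \approx 8.0 + 2.6458 i$)
$\left(O{\left(50 \right)} + Y\right) + Q = \left(102 + 1138\right) + \left(8 + i \sqrt{7}\right) = 1240 + \left(8 + i \sqrt{7}\right) = 1248 + i \sqrt{7}$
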